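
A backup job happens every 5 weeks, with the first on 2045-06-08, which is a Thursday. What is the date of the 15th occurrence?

The 15th occurrence is 14 intervals after the first: 14 × 35 = 490 days after 2045-06-08.
June has 30 days — 22 days to the end of June leaves 468.
From end of June to end of 2045 is 184 days (284 left).
January has 31 days (253 left).
February has 28 days (225 left).
March has 31 days (194 left).
April has 30 days (164 left).
May has 31 days (133 left).
June has 30 days (103 left).
July has 31 days (72 left).
August has 31 days (41 left).
September has 30 days (11 left).
11 days into October → 2046-10-11.

2046-10-11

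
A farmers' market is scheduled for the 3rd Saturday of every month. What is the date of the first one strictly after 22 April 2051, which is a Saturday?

April 2051 starts on a Saturday; its first Saturday is the 1st, so the 3rd Saturday is the 15th — 15 April 2051.
That is not after 22 April 2051, so look at May 2051.
May 2051 starts on a Monday; its first Saturday is the 6th, so the 3rd Saturday is the 20th — 20 May 2051.

20 May 2051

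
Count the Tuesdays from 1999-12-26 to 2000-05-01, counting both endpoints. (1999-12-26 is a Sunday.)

1999-12-26 is a Sunday; the first Tuesday on or after it is 1999-12-28 (2 days later).
From 1999-12-28 to 2000-05-01: 3 + 31 + 29 + 31 + 30 + 1 = 125 days (rest of December, January, February, March, April, May).
125 ÷ 7 = 17 full weeks with remainder 6, so 17 more Tuesdays after the first → 18.

18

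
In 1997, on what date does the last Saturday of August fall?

30 August 1997

August 1997 begins on a Friday, so the first Saturday is August 2 (1 day later).
August 1997 has 31 days. Adding weeks: 2, 9, 16, 23, 30 — the last one ≤ 31 is the 30th.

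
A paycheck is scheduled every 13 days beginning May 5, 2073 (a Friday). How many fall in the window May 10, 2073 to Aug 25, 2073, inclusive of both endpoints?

Occurrences land 13·i days after May 5, 2073 for i = 0, 1, 2, …
May 10, 2073 is 5 days after the start; 5 ÷ 13 = 0 remainder 5; since the remainder is 5, round up to i = 1. First occurrence in the window: #2 on May 18, 2073 (1×13 = 13 days in).
Aug 25, 2073 is 112 days after the start; 112 ÷ 13 = 8 remainder 8. Last occurrence in the window: #9 on Aug 17, 2073.
Occurrences #2 through #9: 8 in total.

8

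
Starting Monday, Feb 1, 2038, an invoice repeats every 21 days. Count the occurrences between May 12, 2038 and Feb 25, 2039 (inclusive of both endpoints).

14

Occurrences land 21·i days after Feb 1, 2038 for i = 0, 1, 2, …
May 12, 2038 is 100 days after the start; 100 ÷ 21 = 4 remainder 16; since the remainder is 16, round up to i = 5. First occurrence in the window: #6 on May 17, 2038 (5×21 = 105 days in).
Feb 25, 2039 is 389 days after the start; 389 ÷ 21 = 18 remainder 11. Last occurrence in the window: #19 on Feb 14, 2039.
Occurrences #6 through #19: 14 in total.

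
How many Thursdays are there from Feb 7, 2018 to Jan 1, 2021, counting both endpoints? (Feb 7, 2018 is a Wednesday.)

Feb 7, 2018 is a Wednesday; the first Thursday on or after it is Feb 8, 2018 (1 day later).
From Feb 8, 2018 to Jan 1, 2021: 326 + 365 + 366 + 1 = 1058 days (rest of 2018, 2019, 2020, to Jan 1, 2021 in 2021).
1058 ÷ 7 = 151 full weeks with remainder 1, so 151 more Thursdays after the first → 152.

152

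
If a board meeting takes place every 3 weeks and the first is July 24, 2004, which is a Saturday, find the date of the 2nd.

The 2nd occurrence is 1 interval after the first: 1 × 21 = 21 days after July 24, 2004.
July has 31 days — 7 days to the end of July leaves 14.
14 days into August → August 14, 2004.

August 14, 2004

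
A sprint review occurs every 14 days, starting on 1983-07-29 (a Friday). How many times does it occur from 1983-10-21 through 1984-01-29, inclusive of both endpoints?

8

Occurrences land 14·i days after 1983-07-29 for i = 0, 1, 2, …
1983-10-21 is 84 days after the start; 84 ÷ 14 = 6 remainder 0. First occurrence in the window: #7 on 1983-10-21 (6×14 = 84 days in).
1984-01-29 is 184 days after the start; 184 ÷ 14 = 13 remainder 2. Last occurrence in the window: #14 on 1984-01-27.
Occurrences #7 through #14: 8 in total.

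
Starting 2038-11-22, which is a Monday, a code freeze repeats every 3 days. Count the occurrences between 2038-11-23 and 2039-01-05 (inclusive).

14

Occurrences land 3·i days after 2038-11-22 for i = 0, 1, 2, …
2038-11-23 is 1 day after the start; 1 ÷ 3 = 0 remainder 1; since the remainder is 1, round up to i = 1. First occurrence in the window: #2 on 2038-11-25 (1×3 = 3 days in).
2039-01-05 is 44 days after the start; 44 ÷ 3 = 14 remainder 2. Last occurrence in the window: #15 on 2039-01-03.
Occurrences #2 through #15: 14 in total.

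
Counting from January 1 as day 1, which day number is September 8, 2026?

Days in months before September: 31 + 28 + 31 + 30 + 31 + 30 + 31 + 31 = 243.
Plus 8 days into September → day 251.

251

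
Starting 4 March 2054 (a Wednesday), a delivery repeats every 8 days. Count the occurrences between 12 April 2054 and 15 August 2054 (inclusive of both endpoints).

16

Occurrences land 8·i days after 4 March 2054 for i = 0, 1, 2, …
12 April 2054 is 39 days after the start; 39 ÷ 8 = 4 remainder 7; since the remainder is 7, round up to i = 5. First occurrence in the window: #6 on 13 April 2054 (5×8 = 40 days in).
15 August 2054 is 164 days after the start; 164 ÷ 8 = 20 remainder 4. Last occurrence in the window: #21 on 11 August 2054.
Occurrences #6 through #21: 16 in total.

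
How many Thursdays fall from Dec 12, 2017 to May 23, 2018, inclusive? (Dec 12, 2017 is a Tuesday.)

Dec 12, 2017 is a Tuesday; the first Thursday on or after it is Dec 14, 2017 (2 days later).
From Dec 14, 2017 to May 23, 2018: 17 + 31 + 28 + 31 + 30 + 23 = 160 days (rest of Dec, Jan, Feb, Mar, Apr, May).
160 ÷ 7 = 22 full weeks with remainder 6, so 22 more Thursdays after the first → 23.

23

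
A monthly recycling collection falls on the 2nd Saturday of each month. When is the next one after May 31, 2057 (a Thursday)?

May 2057 starts on a Tuesday; its first Saturday is the 5th, so the 2nd Saturday is the 12th — May 12, 2057.
That is not after May 31, 2057, so look at June 2057.
June 2057 starts on a Friday; its first Saturday is the 2nd, so the 2nd Saturday is the 9th — June 9, 2057.

June 9, 2057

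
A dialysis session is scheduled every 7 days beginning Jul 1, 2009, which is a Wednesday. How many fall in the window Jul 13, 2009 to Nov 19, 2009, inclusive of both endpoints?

Occurrences land 7·i days after Jul 1, 2009 for i = 0, 1, 2, …
Jul 13, 2009 is 12 days after the start; 12 ÷ 7 = 1 remainder 5; since the remainder is 5, round up to i = 2. First occurrence in the window: #3 on Jul 15, 2009 (2×7 = 14 days in).
Nov 19, 2009 is 141 days after the start; 141 ÷ 7 = 20 remainder 1. Last occurrence in the window: #21 on Nov 18, 2009.
Occurrences #3 through #21: 19 in total.

19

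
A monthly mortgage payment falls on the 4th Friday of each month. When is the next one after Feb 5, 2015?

Feb 27, 2015

Feb 2015 starts on a Sunday; its first Friday is the 6th, so the 4th Friday is the 27th — Feb 27, 2015.
Feb 27, 2015 is after Feb 5, 2015, so that is the next one.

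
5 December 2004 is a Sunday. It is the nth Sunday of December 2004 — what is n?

1st

Day 5 falls in week ⌈5/7⌉ of the month.
Days 1–7 hold the 1st Sunday, 8–14 the 2nd, 15–21 the 3rd, 22–28 the 4th, 29–31 the 5th.
5 is in the range for the 1st.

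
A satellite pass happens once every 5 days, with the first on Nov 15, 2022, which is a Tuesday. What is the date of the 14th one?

Jan 19, 2023

The 14th occurrence is 13 intervals after the first: 13 × 5 = 65 days after Nov 15, 2022.
Nov has 30 days — 15 days to the end of Nov leaves 50.
Dec has 31 days (19 left).
19 days into Jan → Jan 19, 2023.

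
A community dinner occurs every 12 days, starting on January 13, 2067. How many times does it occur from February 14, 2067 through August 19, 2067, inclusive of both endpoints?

Occurrences land 12·i days after January 13, 2067 for i = 0, 1, 2, …
February 14, 2067 is 32 days after the start; 32 ÷ 12 = 2 remainder 8; since the remainder is 8, round up to i = 3. First occurrence in the window: #4 on February 18, 2067 (3×12 = 36 days in).
August 19, 2067 is 218 days after the start; 218 ÷ 12 = 18 remainder 2. Last occurrence in the window: #19 on August 17, 2067.
Occurrences #4 through #19: 16 in total.

16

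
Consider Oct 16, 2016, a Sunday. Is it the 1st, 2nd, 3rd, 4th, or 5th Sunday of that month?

Day 16 falls in week ⌈16/7⌉ of the month.
Days 1–7 hold the 1st Sunday, 8–14 the 2nd, 15–21 the 3rd, 22–28 the 4th, 29–31 the 5th.
16 is in the range for the 3rd.

3rd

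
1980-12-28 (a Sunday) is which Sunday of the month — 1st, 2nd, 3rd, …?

Day 28 falls in week ⌈28/7⌉ of the month.
Days 1–7 hold the 1st Sunday, 8–14 the 2nd, 15–21 the 3rd, 22–28 the 4th, 29–31 the 5th.
28 is in the range for the 4th.

4th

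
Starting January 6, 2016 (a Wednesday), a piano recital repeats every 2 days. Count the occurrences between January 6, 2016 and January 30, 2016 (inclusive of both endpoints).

13

Occurrences land 2·i days after January 6, 2016 for i = 0, 1, 2, …
The window opens on the start date, so the first occurrence inside is #1 on January 6, 2016.
January 30, 2016 is 24 days after the start; 24 ÷ 2 = 12 remainder 0. Last occurrence in the window: #13 on January 30, 2016.
Occurrences #1 through #13: 13 in total.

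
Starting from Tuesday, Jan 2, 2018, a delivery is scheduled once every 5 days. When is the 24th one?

Apr 27, 2018

The 24th occurrence is 23 intervals after the first: 23 × 5 = 115 days after Jan 2, 2018.
Jan has 31 days — 29 days to the end of Jan leaves 86.
Feb has 28 days (58 left).
Mar has 31 days (27 left).
27 days into Apr → Apr 27, 2018.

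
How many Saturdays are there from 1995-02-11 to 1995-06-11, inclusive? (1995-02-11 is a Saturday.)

1995-02-11 is a Saturday; the first Saturday on or after it is 1995-02-11.
From 1995-02-11 to 1995-06-11: 17 + 31 + 30 + 31 + 11 = 120 days (rest of February, March, April, May, June).
120 ÷ 7 = 17 full weeks with remainder 1, so 17 more Saturdays after the first → 18.

18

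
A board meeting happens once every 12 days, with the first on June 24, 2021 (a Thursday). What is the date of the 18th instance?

The 18th occurrence is 17 intervals after the first: 17 × 12 = 204 days after June 24, 2021.
June has 30 days — 6 days to the end of June leaves 198.
July has 31 days (167 left).
August has 31 days (136 left).
September has 30 days (106 left).
October has 31 days (75 left).
November has 30 days (45 left).
December has 31 days (14 left).
14 days into January → January 14, 2022.

January 14, 2022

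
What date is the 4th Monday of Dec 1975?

Dec 22, 1975

The first Monday of Dec 1975 is Dec 1.
The 4th Monday is 3 weeks later: 1 + 21 = 22.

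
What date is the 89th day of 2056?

January has 31 days (89 − 31 = 58 remain).
February has 29 days (58 − 29 = 29 remain).
29 into March → March 29.

March 29, 2056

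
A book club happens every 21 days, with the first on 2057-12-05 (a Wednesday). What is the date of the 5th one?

The 5th occurrence is 4 intervals after the first: 4 × 21 = 84 days after 2057-12-05.
December has 31 days — 26 days to the end of December leaves 58.
January has 31 days (27 left).
27 days into February → 2058-02-27.

2058-02-27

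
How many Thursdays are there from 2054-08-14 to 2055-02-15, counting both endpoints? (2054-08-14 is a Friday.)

2054-08-14 is a Friday; the first Thursday on or after it is 2054-08-20 (6 days later).
From 2054-08-20 to 2055-02-15: 11 + 30 + 31 + 30 + 31 + 31 + 15 = 179 days (rest of August, September, October, November, December, January, February).
179 ÷ 7 = 25 full weeks with remainder 4, so 25 more Thursdays after the first → 26.

26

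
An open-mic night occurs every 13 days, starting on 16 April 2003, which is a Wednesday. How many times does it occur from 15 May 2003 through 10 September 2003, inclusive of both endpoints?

Occurrences land 13·i days after 16 April 2003 for i = 0, 1, 2, …
15 May 2003 is 29 days after the start; 29 ÷ 13 = 2 remainder 3; since the remainder is 3, round up to i = 3. First occurrence in the window: #4 on 25 May 2003 (3×13 = 39 days in).
10 September 2003 is 147 days after the start; 147 ÷ 13 = 11 remainder 4. Last occurrence in the window: #12 on 6 September 2003.
Occurrences #4 through #12: 9 in total.

9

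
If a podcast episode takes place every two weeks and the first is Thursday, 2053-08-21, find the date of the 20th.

2054-05-14

The 20th occurrence is 19 intervals after the first: 19 × 14 = 266 days after 2053-08-21.
August has 31 days — 10 days to the end of August leaves 256.
September has 30 days (226 left).
October has 31 days (195 left).
November has 30 days (165 left).
December has 31 days (134 left).
January has 31 days (103 left).
February has 28 days (75 left).
March has 31 days (44 left).
April has 30 days (14 left).
14 days into May → 2054-05-14.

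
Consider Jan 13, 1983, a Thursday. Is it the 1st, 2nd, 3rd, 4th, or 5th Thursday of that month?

2nd

Day 13 falls in week ⌈13/7⌉ of the month.
Days 1–7 hold the 1st Thursday, 8–14 the 2nd, 15–21 the 3rd, 22–28 the 4th, 29–31 the 5th.
13 is in the range for the 2nd.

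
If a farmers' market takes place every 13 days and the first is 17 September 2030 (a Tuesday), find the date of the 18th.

The 18th occurrence is 17 intervals after the first: 17 × 13 = 221 days after 17 September 2030.
September has 30 days — 13 days to the end of September leaves 208.
October has 31 days (177 left).
November has 30 days (147 left).
December has 31 days (116 left).
January has 31 days (85 left).
February has 28 days (57 left).
March has 31 days (26 left).
26 days into April → 26 April 2031.

26 April 2031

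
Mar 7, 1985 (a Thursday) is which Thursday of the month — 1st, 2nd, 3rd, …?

Day 7 falls in week ⌈7/7⌉ of the month.
Days 1–7 hold the 1st Thursday, 8–14 the 2nd, 15–21 the 3rd, 22–28 the 4th, 29–31 the 5th.
7 is in the range for the 1st.

1st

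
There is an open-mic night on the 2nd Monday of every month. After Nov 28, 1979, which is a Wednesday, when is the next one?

Dec 10, 1979

Nov 1979 starts on a Thursday; its first Monday is the 5th, so the 2nd Monday is the 12th — Nov 12, 1979.
That is not after Nov 28, 1979, so look at Dec 1979.
Dec 1979 starts on a Saturday; its first Monday is the 3rd, so the 2nd Monday is the 10th — Dec 10, 1979.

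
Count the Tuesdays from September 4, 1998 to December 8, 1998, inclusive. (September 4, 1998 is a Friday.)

14

September 4, 1998 is a Friday; the first Tuesday on or after it is September 8, 1998 (4 days later).
From September 8, 1998 to December 8, 1998: 22 + 31 + 30 + 8 = 91 days (rest of September, October, November, December).
91 ÷ 7 = 13 full weeks with remainder 0, so 13 more Tuesdays after the first → 14.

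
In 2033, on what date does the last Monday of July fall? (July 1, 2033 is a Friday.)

July 2033 begins on a Friday, so the first Monday is July 4 (3 days later).
July 2033 has 31 days. Adding weeks: 4, 11, 18, 25 — the last one ≤ 31 is the 25th.

25 July 2033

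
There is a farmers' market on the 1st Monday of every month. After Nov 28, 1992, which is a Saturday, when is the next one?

Dec 7, 1992

Nov 1992 starts on a Sunday, so its 1st Monday is Nov 2, 1992 (1 day in).
That is not after Nov 28, 1992, so look at Dec 1992.
Dec 1992 starts on a Tuesday, so its 1st Monday is Dec 7, 1992 (6 days in).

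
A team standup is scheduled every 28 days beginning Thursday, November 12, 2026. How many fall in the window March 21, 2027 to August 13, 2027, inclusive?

Occurrences land 28·i days after November 12, 2026 for i = 0, 1, 2, …
March 21, 2027 is 129 days after the start; 129 ÷ 28 = 4 remainder 17; since the remainder is 17, round up to i = 5. First occurrence in the window: #6 on April 1, 2027 (5×28 = 140 days in).
August 13, 2027 is 274 days after the start; 274 ÷ 28 = 9 remainder 22. Last occurrence in the window: #10 on July 22, 2027.
Occurrences #6 through #10: 5 in total.

5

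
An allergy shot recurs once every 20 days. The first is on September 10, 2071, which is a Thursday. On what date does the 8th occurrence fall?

The 8th occurrence is 7 intervals after the first: 7 × 20 = 140 days after September 10, 2071.
September has 30 days — 20 days to the end of September leaves 120.
October has 31 days (89 left).
November has 30 days (59 left).
December has 31 days (28 left).
28 days into January → January 28, 2072.

January 28, 2072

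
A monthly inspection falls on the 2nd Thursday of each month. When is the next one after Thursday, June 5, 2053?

June 12, 2053

June 2053 starts on a Sunday; its first Thursday is the 5th, so the 2nd Thursday is the 12th — June 12, 2053.
June 12, 2053 is after June 5, 2053, so that is the next one.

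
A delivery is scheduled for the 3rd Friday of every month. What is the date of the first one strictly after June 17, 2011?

July 15, 2011

June 2011 starts on a Wednesday; its first Friday is the 3rd, so the 3rd Friday is the 17th — June 17, 2011.
That is not after June 17, 2011, so look at July 2011.
July 2011 starts on a Friday; its first Friday is the 1st, so the 3rd Friday is the 15th — July 15, 2011.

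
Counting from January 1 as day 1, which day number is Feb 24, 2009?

Days in months before Feb: 31 = 31.
Plus 24 days into Feb → day 55.

55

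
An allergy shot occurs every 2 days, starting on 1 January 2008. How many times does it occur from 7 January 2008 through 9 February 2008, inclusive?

Occurrences land 2·i days after 1 January 2008 for i = 0, 1, 2, …
7 January 2008 is 6 days after the start; 6 ÷ 2 = 3 remainder 0. First occurrence in the window: #4 on 7 January 2008 (3×2 = 6 days in).
9 February 2008 is 39 days after the start; 39 ÷ 2 = 19 remainder 1. Last occurrence in the window: #20 on 8 February 2008.
Occurrences #4 through #20: 17 in total.

17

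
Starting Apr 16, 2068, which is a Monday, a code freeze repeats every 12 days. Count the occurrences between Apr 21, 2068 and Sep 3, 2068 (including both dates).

11

Occurrences land 12·i days after Apr 16, 2068 for i = 0, 1, 2, …
Apr 21, 2068 is 5 days after the start; 5 ÷ 12 = 0 remainder 5; since the remainder is 5, round up to i = 1. First occurrence in the window: #2 on Apr 28, 2068 (1×12 = 12 days in).
Sep 3, 2068 is 140 days after the start; 140 ÷ 12 = 11 remainder 8. Last occurrence in the window: #12 on Aug 26, 2068.
Occurrences #2 through #12: 11 in total.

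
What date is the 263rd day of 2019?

20 September 2019

January has 31 days (263 − 31 = 232 remain).
February has 28 days (232 − 28 = 204 remain).
March has 31 days (204 − 31 = 173 remain).
April has 30 days (173 − 30 = 143 remain).
May has 31 days (143 − 31 = 112 remain).
June has 30 days (112 − 30 = 82 remain).
July has 31 days (82 − 31 = 51 remain).
August has 31 days (51 − 31 = 20 remain).
20 into September → September 20.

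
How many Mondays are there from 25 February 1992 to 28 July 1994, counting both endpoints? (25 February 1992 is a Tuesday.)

126

25 February 1992 is a Tuesday; the first Monday on or after it is 2 March 1992 (6 days later).
From 2 March 1992 to 28 July 1994: 304 + 365 + 209 = 878 days (rest of 1992, 1993, to 28 July 1994 in 1994).
878 ÷ 7 = 125 full weeks with remainder 3, so 125 more Mondays after the first → 126.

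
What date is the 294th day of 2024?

January has 31 days (294 − 31 = 263 remain).
February has 29 days (263 − 29 = 234 remain).
March has 31 days (234 − 31 = 203 remain).
April has 30 days (203 − 30 = 173 remain).
May has 31 days (173 − 31 = 142 remain).
June has 30 days (142 − 30 = 112 remain).
July has 31 days (112 − 31 = 81 remain).
August has 31 days (81 − 31 = 50 remain).
September has 30 days (50 − 30 = 20 remain).
20 into October → October 20.

October 20, 2024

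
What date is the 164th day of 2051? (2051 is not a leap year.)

January has 31 days (164 − 31 = 133 remain).
February has 28 days (133 − 28 = 105 remain).
March has 31 days (105 − 31 = 74 remain).
April has 30 days (74 − 30 = 44 remain).
May has 31 days (44 − 31 = 13 remain).
13 into June → June 13.

June 13, 2051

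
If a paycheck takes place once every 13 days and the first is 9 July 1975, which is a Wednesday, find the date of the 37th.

19 October 1976

The 37th occurrence is 36 intervals after the first: 36 × 13 = 468 days after 9 July 1975.
July has 31 days — 22 days to the end of July leaves 446.
From end of July to end of 1975 is 153 days (293 left).
January has 31 days (262 left).
February has 29 days (233 left).
March has 31 days (202 left).
April has 30 days (172 left).
May has 31 days (141 left).
June has 30 days (111 left).
July has 31 days (80 left).
August has 31 days (49 left).
September has 30 days (19 left).
19 days into October → 19 October 1976.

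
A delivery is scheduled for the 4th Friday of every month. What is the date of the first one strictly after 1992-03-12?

March 1992 starts on a Sunday; its first Friday is the 6th, so the 4th Friday is the 27th — 1992-03-27.
1992-03-27 is after 1992-03-12, so that is the next one.

1992-03-27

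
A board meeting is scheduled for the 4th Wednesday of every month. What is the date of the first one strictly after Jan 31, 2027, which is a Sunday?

Jan 2027 starts on a Friday; its first Wednesday is the 6th, so the 4th Wednesday is the 27th — Jan 27, 2027.
That is not after Jan 31, 2027, so look at Feb 2027.
Feb 2027 starts on a Monday; its first Wednesday is the 3rd, so the 4th Wednesday is the 24th — Feb 24, 2027.

Feb 24, 2027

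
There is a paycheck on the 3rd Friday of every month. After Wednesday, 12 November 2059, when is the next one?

21 November 2059

November 2059 starts on a Saturday; its first Friday is the 7th, so the 3rd Friday is the 21st — 21 November 2059.
21 November 2059 is after 12 November 2059, so that is the next one.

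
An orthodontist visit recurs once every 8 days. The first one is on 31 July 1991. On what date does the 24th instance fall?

The 24th occurrence is 23 intervals after the first: 23 × 8 = 184 days after 31 July 1991.
July has 31 days — 0 days to the end of July leaves 184.
August has 31 days (153 left).
September has 30 days (123 left).
October has 31 days (92 left).
November has 30 days (62 left).
December has 31 days (31 left).
31 days into January → 31 January 1992.

31 January 1992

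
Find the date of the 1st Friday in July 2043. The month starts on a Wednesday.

July 2043 begins on a Wednesday, so the first Friday is July 3 (2 days later).

2043-07-03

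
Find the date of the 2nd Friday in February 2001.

February 2001 begins on a Thursday, so the first Friday is February 2 (1 day later).
The 2nd Friday is 1 weeks later: 2 + 7 = 9.

February 9, 2001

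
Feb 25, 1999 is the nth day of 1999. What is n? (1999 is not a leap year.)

Days in months before Feb: 31 = 31.
Plus 25 days into Feb → day 56.

56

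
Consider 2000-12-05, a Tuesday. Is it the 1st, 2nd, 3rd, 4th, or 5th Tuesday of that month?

1st

Day 5 falls in week ⌈5/7⌉ of the month.
Days 1–7 hold the 1st Tuesday, 8–14 the 2nd, 15–21 the 3rd, 22–28 the 4th, 29–31 the 5th.
5 is in the range for the 1st.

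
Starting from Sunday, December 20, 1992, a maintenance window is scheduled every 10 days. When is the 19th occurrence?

The 19th occurrence is 18 intervals after the first: 18 × 10 = 180 days after December 20, 1992.
December has 31 days — 11 days to the end of December leaves 169.
January has 31 days (138 left).
February has 28 days (110 left).
March has 31 days (79 left).
April has 30 days (49 left).
May has 31 days (18 left).
18 days into June → June 18, 1993.

June 18, 1993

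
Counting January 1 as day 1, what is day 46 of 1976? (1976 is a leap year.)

February 15, 1976

January has 31 days (46 − 31 = 15 remain).
15 into February → February 15.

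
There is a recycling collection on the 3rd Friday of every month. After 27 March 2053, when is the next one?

18 April 2053

March 2053 starts on a Saturday; its first Friday is the 7th, so the 3rd Friday is the 21st — 21 March 2053.
That is not after 27 March 2053, so look at April 2053.
April 2053 starts on a Tuesday; its first Friday is the 4th, so the 3rd Friday is the 18th — 18 April 2053.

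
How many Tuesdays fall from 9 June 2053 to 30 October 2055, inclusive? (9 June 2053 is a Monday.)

125

9 June 2053 is a Monday; the first Tuesday on or after it is 10 June 2053 (1 day later).
From 10 June 2053 to 30 October 2055: 204 + 365 + 303 = 872 days (rest of 2053, 2054, to 30 October 2055 in 2055).
872 ÷ 7 = 124 full weeks with remainder 4, so 124 more Tuesdays after the first → 125.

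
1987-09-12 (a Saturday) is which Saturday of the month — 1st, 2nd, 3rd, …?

2nd

Day 12 falls in week ⌈12/7⌉ of the month.
Days 1–7 hold the 1st Saturday, 8–14 the 2nd, 15–21 the 3rd, 22–28 the 4th, 29–31 the 5th.
12 is in the range for the 2nd.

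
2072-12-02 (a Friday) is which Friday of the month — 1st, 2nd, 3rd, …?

1st

Day 2 falls in week ⌈2/7⌉ of the month.
Days 1–7 hold the 1st Friday, 8–14 the 2nd, 15–21 the 3rd, 22–28 the 4th, 29–31 the 5th.
2 is in the range for the 1st.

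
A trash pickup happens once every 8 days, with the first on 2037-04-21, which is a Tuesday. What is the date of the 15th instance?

The 15th occurrence is 14 intervals after the first: 14 × 8 = 112 days after 2037-04-21.
April has 30 days — 9 days to the end of April leaves 103.
May has 31 days (72 left).
June has 30 days (42 left).
July has 31 days (11 left).
11 days into August → 2037-08-11.

2037-08-11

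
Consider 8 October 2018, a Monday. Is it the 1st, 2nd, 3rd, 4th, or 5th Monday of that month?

Day 8 falls in week ⌈8/7⌉ of the month.
Days 1–7 hold the 1st Monday, 8–14 the 2nd, 15–21 the 3rd, 22–28 the 4th, 29–31 the 5th.
8 is in the range for the 2nd.

2nd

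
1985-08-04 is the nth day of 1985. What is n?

216

Days in months before August: 31 + 28 + 31 + 30 + 31 + 30 + 31 = 212.
Plus 4 days into August → day 216.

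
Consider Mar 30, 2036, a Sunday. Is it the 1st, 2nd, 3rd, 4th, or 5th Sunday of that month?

Day 30 falls in week ⌈30/7⌉ of the month.
Days 1–7 hold the 1st Sunday, 8–14 the 2nd, 15–21 the 3rd, 22–28 the 4th, 29–31 the 5th.
30 is in the range for the 5th.

5th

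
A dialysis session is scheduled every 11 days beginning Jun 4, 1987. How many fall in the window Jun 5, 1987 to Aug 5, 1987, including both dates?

5

Occurrences land 11·i days after Jun 4, 1987 for i = 0, 1, 2, …
Jun 5, 1987 is 1 day after the start; 1 ÷ 11 = 0 remainder 1; since the remainder is 1, round up to i = 1. First occurrence in the window: #2 on Jun 15, 1987 (1×11 = 11 days in).
Aug 5, 1987 is 62 days after the start; 62 ÷ 11 = 5 remainder 7. Last occurrence in the window: #6 on Jul 29, 1987.
Occurrences #2 through #6: 5 in total.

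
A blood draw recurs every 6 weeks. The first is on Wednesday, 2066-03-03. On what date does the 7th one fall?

The 7th occurrence is 6 intervals after the first: 6 × 42 = 252 days after 2066-03-03.
March has 31 days — 28 days to the end of March leaves 224.
April has 30 days (194 left).
May has 31 days (163 left).
June has 30 days (133 left).
July has 31 days (102 left).
August has 31 days (71 left).
September has 30 days (41 left).
October has 31 days (10 left).
10 days into November → 2066-11-10.

2066-11-10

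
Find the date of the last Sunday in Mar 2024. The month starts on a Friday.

Mar 2024 begins on a Friday, so the first Sunday is Mar 3 (2 days later).
Mar 2024 has 31 days. Adding weeks: 3, 10, 17, 24, 31 — the last one ≤ 31 is the 31st.

Mar 31, 2024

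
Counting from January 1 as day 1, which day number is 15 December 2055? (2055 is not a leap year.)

Days in months before December: 31 + 28 + 31 + 30 + 31 + 30 + 31 + 31 + 30 + 31 + 30 = 334.
Plus 15 days into December → day 349.

349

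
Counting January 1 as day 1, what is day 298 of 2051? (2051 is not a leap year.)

Jan has 31 days (298 − 31 = 267 remain).
Feb has 28 days (267 − 28 = 239 remain).
Mar has 31 days (239 − 31 = 208 remain).
Apr has 30 days (208 − 30 = 178 remain).
May has 31 days (178 − 31 = 147 remain).
Jun has 30 days (147 − 30 = 117 remain).
Jul has 31 days (117 − 31 = 86 remain).
Aug has 31 days (86 − 31 = 55 remain).
Sep has 30 days (55 − 30 = 25 remain).
25 into Oct → Oct 25.

Oct 25, 2051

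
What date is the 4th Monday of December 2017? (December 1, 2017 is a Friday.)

December 2017 begins on a Friday, so the first Monday is December 4 (3 days later).
The 4th Monday is 3 weeks later: 4 + 21 = 25.

December 25, 2017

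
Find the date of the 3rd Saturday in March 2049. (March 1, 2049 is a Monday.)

March 2049 begins on a Monday, so the first Saturday is March 6 (5 days later).
The 3rd Saturday is 2 weeks later: 6 + 14 = 20.

20 March 2049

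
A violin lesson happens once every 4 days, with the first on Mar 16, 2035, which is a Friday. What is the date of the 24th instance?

The 24th occurrence is 23 intervals after the first: 23 × 4 = 92 days after Mar 16, 2035.
Mar has 31 days — 15 days to the end of Mar leaves 77.
Apr has 30 days (47 left).
May has 31 days (16 left).
16 days into Jun → Jun 16, 2035.

Jun 16, 2035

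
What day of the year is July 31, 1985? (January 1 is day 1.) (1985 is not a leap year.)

212

Days in months before July: 31 + 28 + 31 + 30 + 31 + 30 = 181.
Plus 31 days into July → day 212.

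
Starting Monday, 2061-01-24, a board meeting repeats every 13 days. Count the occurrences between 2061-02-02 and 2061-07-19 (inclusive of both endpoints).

Occurrences land 13·i days after 2061-01-24 for i = 0, 1, 2, …
2061-02-02 is 9 days after the start; 9 ÷ 13 = 0 remainder 9; since the remainder is 9, round up to i = 1. First occurrence in the window: #2 on 2061-02-06 (1×13 = 13 days in).
2061-07-19 is 176 days after the start; 176 ÷ 13 = 13 remainder 7. Last occurrence in the window: #14 on 2061-07-12.
Occurrences #2 through #14: 13 in total.

13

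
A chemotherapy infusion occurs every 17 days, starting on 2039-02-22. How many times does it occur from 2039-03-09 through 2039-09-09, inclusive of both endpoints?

11

Occurrences land 17·i days after 2039-02-22 for i = 0, 1, 2, …
2039-03-09 is 15 days after the start; 15 ÷ 17 = 0 remainder 15; since the remainder is 15, round up to i = 1. First occurrence in the window: #2 on 2039-03-11 (1×17 = 17 days in).
2039-09-09 is 199 days after the start; 199 ÷ 17 = 11 remainder 12. Last occurrence in the window: #12 on 2039-08-28.
Occurrences #2 through #12: 11 in total.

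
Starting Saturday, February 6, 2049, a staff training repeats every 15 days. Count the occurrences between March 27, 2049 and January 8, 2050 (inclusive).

19

Occurrences land 15·i days after February 6, 2049 for i = 0, 1, 2, …
March 27, 2049 is 49 days after the start; 49 ÷ 15 = 3 remainder 4; since the remainder is 4, round up to i = 4. First occurrence in the window: #5 on April 7, 2049 (4×15 = 60 days in).
January 8, 2050 is 336 days after the start; 336 ÷ 15 = 22 remainder 6. Last occurrence in the window: #23 on January 2, 2050.
Occurrences #5 through #23: 19 in total.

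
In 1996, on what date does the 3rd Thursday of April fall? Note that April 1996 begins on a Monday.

April 1996 begins on a Monday, so the first Thursday is April 4 (3 days later).
The 3rd Thursday is 2 weeks later: 4 + 14 = 18.

18 April 1996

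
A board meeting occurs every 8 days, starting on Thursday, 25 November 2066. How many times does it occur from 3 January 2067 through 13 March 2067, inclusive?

9

Occurrences land 8·i days after 25 November 2066 for i = 0, 1, 2, …
3 January 2067 is 39 days after the start; 39 ÷ 8 = 4 remainder 7; since the remainder is 7, round up to i = 5. First occurrence in the window: #6 on 4 January 2067 (5×8 = 40 days in).
13 March 2067 is 108 days after the start; 108 ÷ 8 = 13 remainder 4. Last occurrence in the window: #14 on 9 March 2067.
Occurrences #6 through #14: 9 in total.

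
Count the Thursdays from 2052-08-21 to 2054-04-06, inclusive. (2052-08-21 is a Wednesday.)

2052-08-21 is a Wednesday; the first Thursday on or after it is 2052-08-22 (1 day later).
From 2052-08-22 to 2054-04-06: 131 + 365 + 96 = 592 days (rest of 2052, 2053, to 2054-04-06 in 2054).
592 ÷ 7 = 84 full weeks with remainder 4, so 84 more Thursdays after the first → 85.

85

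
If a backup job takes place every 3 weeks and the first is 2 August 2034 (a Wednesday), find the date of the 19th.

The 19th occurrence is 18 intervals after the first: 18 × 21 = 378 days after 2 August 2034.
August has 31 days — 29 days to the end of August leaves 349.
September has 30 days (319 left).
October has 31 days (288 left).
November has 30 days (258 left).
December has 31 days (227 left).
January has 31 days (196 left).
February has 28 days (168 left).
March has 31 days (137 left).
April has 30 days (107 left).
May has 31 days (76 left).
June has 30 days (46 left).
July has 31 days (15 left).
15 days into August → 15 August 2035.

15 August 2035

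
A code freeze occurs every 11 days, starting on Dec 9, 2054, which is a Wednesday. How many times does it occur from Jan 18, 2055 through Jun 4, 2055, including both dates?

Occurrences land 11·i days after Dec 9, 2054 for i = 0, 1, 2, …
Jan 18, 2055 is 40 days after the start; 40 ÷ 11 = 3 remainder 7; since the remainder is 7, round up to i = 4. First occurrence in the window: #5 on Jan 22, 2055 (4×11 = 44 days in).
Jun 4, 2055 is 177 days after the start; 177 ÷ 11 = 16 remainder 1. Last occurrence in the window: #17 on Jun 3, 2055.
Occurrences #5 through #17: 13 in total.

13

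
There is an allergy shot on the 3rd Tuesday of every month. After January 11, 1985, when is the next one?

January 1985 starts on a Tuesday; its first Tuesday is the 1st, so the 3rd Tuesday is the 15th — January 15, 1985.
January 15, 1985 is after January 11, 1985, so that is the next one.

January 15, 1985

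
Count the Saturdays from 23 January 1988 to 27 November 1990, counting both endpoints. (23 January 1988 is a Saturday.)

23 January 1988 is a Saturday; the first Saturday on or after it is 23 January 1988.
From 23 January 1988 to 27 November 1990: 343 + 365 + 331 = 1039 days (rest of 1988, 1989, to 27 November 1990 in 1990).
1039 ÷ 7 = 148 full weeks with remainder 3, so 148 more Saturdays after the first → 149.

149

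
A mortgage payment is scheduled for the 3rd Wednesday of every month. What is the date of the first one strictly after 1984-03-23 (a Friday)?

1984-04-18

March 1984 starts on a Thursday; its first Wednesday is the 7th, so the 3rd Wednesday is the 21st — 1984-03-21.
That is not after 1984-03-23, so look at April 1984.
April 1984 starts on a Sunday; its first Wednesday is the 4th, so the 3rd Wednesday is the 18th — 1984-04-18.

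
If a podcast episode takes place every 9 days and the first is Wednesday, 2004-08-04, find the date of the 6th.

2004-09-18

The 6th occurrence is 5 intervals after the first: 5 × 9 = 45 days after 2004-08-04.
August has 31 days — 27 days to the end of August leaves 18.
18 days into September → 2004-09-18.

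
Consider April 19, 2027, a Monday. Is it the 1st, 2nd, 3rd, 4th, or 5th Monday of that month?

3rd

Day 19 falls in week ⌈19/7⌉ of the month.
Days 1–7 hold the 1st Monday, 8–14 the 2nd, 15–21 the 3rd, 22–28 the 4th, 29–31 the 5th.
19 is in the range for the 3rd.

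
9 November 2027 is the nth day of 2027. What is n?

313

Days in months before November: 31 + 28 + 31 + 30 + 31 + 30 + 31 + 31 + 30 + 31 = 304.
Plus 9 days into November → day 313.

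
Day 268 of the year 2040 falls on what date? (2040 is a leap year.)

2040-09-24

January has 31 days (268 − 31 = 237 remain).
February has 29 days (237 − 29 = 208 remain).
March has 31 days (208 − 31 = 177 remain).
April has 30 days (177 − 30 = 147 remain).
May has 31 days (147 − 31 = 116 remain).
June has 30 days (116 − 30 = 86 remain).
July has 31 days (86 − 31 = 55 remain).
August has 31 days (55 − 31 = 24 remain).
24 into September → September 24.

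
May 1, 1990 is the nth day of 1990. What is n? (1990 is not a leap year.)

121

Days in months before May: 31 + 28 + 31 + 30 = 120.
Plus 1 day into May → day 121.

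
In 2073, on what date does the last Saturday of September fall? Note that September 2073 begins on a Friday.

September 30, 2073

September 2073 begins on a Friday, so the first Saturday is September 2 (1 day later).
September 2073 has 30 days. Adding weeks: 2, 9, 16, 23, 30 — the last one ≤ 30 is the 30th.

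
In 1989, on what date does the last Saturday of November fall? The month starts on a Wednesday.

November 1989 begins on a Wednesday, so the first Saturday is November 4 (3 days later).
November 1989 has 30 days. Adding weeks: 4, 11, 18, 25 — the last one ≤ 30 is the 25th.

November 25, 1989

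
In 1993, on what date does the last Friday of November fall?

1993-11-26

The first Friday of November 1993 is November 5.
November 1993 has 30 days. Adding weeks: 5, 12, 19, 26 — the last one ≤ 30 is the 26th.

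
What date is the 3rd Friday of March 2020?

2020-03-20

The first Friday of March 2020 is March 6.
The 3rd Friday is 2 weeks later: 6 + 14 = 20.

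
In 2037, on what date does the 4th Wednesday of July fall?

July 22, 2037

The first Wednesday of July 2037 is July 1.
The 4th Wednesday is 3 weeks later: 1 + 21 = 22.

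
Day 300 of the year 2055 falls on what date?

2055-10-27

January has 31 days (300 − 31 = 269 remain).
February has 28 days (269 − 28 = 241 remain).
March has 31 days (241 − 31 = 210 remain).
April has 30 days (210 − 30 = 180 remain).
May has 31 days (180 − 31 = 149 remain).
June has 30 days (149 − 30 = 119 remain).
July has 31 days (119 − 31 = 88 remain).
August has 31 days (88 − 31 = 57 remain).
September has 30 days (57 − 30 = 27 remain).
27 into October → October 27.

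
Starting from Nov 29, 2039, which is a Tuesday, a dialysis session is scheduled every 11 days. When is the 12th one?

The 12th occurrence is 11 intervals after the first: 11 × 11 = 121 days after Nov 29, 2039.
Nov has 30 days — 1 day to the end of Nov leaves 120.
Dec has 31 days (89 left).
Jan has 31 days (58 left).
Feb has 29 days (29 left).
29 days into Mar → Mar 29, 2040.

Mar 29, 2040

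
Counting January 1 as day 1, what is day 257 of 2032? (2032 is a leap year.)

January has 31 days (257 − 31 = 226 remain).
February has 29 days (226 − 29 = 197 remain).
March has 31 days (197 − 31 = 166 remain).
April has 30 days (166 − 30 = 136 remain).
May has 31 days (136 − 31 = 105 remain).
June has 30 days (105 − 30 = 75 remain).
July has 31 days (75 − 31 = 44 remain).
August has 31 days (44 − 31 = 13 remain).
13 into September → September 13.

2032-09-13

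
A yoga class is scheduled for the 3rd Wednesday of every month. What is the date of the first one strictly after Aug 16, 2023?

Sep 20, 2023

Aug 2023 starts on a Tuesday; its first Wednesday is the 2nd, so the 3rd Wednesday is the 16th — Aug 16, 2023.
That is not after Aug 16, 2023, so look at Sep 2023.
Sep 2023 starts on a Friday; its first Wednesday is the 6th, so the 3rd Wednesday is the 20th — Sep 20, 2023.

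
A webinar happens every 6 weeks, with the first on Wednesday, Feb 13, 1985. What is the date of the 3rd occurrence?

The 3rd occurrence is 2 intervals after the first: 2 × 42 = 84 days after Feb 13, 1985.
Feb has 28 days — 15 days to the end of Feb leaves 69.
Mar has 31 days (38 left).
Apr has 30 days (8 left).
8 days into May → May 8, 1985.

May 8, 1985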